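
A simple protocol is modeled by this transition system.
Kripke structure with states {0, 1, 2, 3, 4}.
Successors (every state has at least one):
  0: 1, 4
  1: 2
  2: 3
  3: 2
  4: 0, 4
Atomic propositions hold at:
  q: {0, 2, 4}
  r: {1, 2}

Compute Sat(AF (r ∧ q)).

Sat(r ∧ q) = {2}
AF (r ∧ q): least fixpoint, start Z0 = {2}, add states with every successor in Z. Z1 = {1, 2, 3}; fixed.
Sat(AF (r ∧ q)) = {1, 2, 3}

{1, 2, 3}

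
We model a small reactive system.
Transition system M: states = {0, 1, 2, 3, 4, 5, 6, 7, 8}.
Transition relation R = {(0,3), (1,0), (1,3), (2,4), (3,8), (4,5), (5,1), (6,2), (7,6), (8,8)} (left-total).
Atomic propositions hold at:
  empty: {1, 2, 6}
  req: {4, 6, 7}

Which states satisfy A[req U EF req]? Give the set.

{2, 4, 6, 7}

EF req: least fixpoint, start Z0 = {4, 6, 7}, add states with some successor in Z. Z1 = {2, 4, 6, 7}; fixed.
Sat(EF req) = {2, 4, 6, 7}
A[req U EF req]: least fixpoint, start Z0 = Sat(EF req) = {2, 4, 6, 7}, add states in Sat(req) with every successor in Z. Already a fixed point.
Sat(A[req U EF req]) = {2, 4, 6, 7}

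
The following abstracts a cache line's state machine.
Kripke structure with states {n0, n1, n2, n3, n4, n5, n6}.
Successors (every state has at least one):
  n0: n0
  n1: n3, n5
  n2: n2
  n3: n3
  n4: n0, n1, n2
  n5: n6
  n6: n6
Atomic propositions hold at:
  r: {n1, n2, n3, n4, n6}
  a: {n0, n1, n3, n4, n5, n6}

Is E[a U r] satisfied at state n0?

No

E[a U r]: least fixpoint, start Z0 = Sat(r) = {n1, n2, n3, n4, n6}, add states in Sat(a) with some successor in Z. Z1 = {n1, n2, n3, n4, n5, n6}; fixed.
Sat(E[a U r]) = {n1, n2, n3, n4, n5, n6}
n0 ∉ Sat(E[a U r]) = {n1, n2, n3, n4, n5, n6}, so the formula does not hold at n0.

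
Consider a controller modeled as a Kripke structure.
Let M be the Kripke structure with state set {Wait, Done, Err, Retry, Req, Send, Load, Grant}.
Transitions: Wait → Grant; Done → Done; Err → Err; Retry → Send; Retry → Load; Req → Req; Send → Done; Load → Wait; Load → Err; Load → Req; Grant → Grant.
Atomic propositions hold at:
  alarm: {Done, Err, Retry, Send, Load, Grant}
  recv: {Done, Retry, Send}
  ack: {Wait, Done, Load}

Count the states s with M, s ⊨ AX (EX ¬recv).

Sat(¬recv) = {Wait, Err, Req, Load, Grant}
Sat(EX ¬recv) = {s : some successor in {Wait, Err, Req, Load, Grant}} = {Wait, Err, Retry, Req, Load, Grant}
Sat(AX (EX ¬recv)) = {s : every successor in {Wait, Err, Retry, Req, Load, Grant}} = {Wait, Err, Req, Load, Grant}
|Sat(AX (EX ¬recv))| = |{Wait, Err, Req, Load, Grant}| = 5.

5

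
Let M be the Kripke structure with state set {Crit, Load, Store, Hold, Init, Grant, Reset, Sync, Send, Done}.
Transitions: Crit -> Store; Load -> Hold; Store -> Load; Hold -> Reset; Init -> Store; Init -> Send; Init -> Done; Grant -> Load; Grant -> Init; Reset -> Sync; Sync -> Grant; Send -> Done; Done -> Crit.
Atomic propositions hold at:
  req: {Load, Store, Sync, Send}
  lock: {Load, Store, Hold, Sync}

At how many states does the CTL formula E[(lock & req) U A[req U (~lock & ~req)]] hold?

Sat(lock & req) = {Load, Store, Sync}
Sat(~lock) = {Crit, Init, Grant, Reset, Send, Done}
Sat(~req) = {Crit, Hold, Init, Grant, Reset, Done}
Sat(~lock & ~req) = {Crit, Init, Grant, Reset, Done}
A[req U (~lock & ~req)]: least fixpoint, start Z0 = Sat((~lock & ~req)) = {Crit, Init, Grant, Reset, Done}, add states in Sat(req) with every successor in Z. Z1 = {Crit, Init, Grant, Reset, Sync, Send, Done}; fixed.
Sat(A[req U (~lock & ~req)]) = {Crit, Init, Grant, Reset, Sync, Send, Done}
E[(lock & req) U A[req U (~lock & ~req)]]: least fixpoint, start Z0 = Sat(A[req U (~lock & ~req)]) = {Crit, Init, Grant, Reset, Sync, Send, Done}, add states in Sat(lock & req) with some successor in Z. Already a fixed point.
Sat(E[(lock & req) U A[req U (~lock & ~req)]]) = {Crit, Init, Grant, Reset, Sync, Send, Done}
|Sat(E[(lock & req) U A[req U (~lock & ~req)]])| = |{Crit, Init, Grant, Reset, Sync, Send, Done}| = 7.

7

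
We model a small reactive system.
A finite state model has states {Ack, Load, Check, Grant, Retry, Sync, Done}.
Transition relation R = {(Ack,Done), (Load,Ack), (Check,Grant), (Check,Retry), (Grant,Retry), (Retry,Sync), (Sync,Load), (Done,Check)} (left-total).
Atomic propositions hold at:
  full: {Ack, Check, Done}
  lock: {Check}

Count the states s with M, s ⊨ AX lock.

1

Sat(AX lock) = {s : every successor in {Check}} = {Done}
|Sat(AX lock)| = |{Done}| = 1.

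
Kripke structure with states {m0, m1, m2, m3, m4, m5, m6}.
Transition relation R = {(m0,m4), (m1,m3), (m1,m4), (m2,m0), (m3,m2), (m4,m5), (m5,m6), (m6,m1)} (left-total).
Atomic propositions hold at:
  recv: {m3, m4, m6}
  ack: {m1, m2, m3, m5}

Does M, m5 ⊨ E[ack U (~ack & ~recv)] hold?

No

Sat(~ack) = {m0, m4, m6}
Sat(~recv) = {m0, m1, m2, m5}
Sat(~ack & ~recv) = {m0}
E[ack U (~ack & ~recv)]: least fixpoint, start Z0 = Sat((~ack & ~recv)) = {m0}, add states in Sat(ack) with some successor in Z. Z1 = {m0, m2}; Z2 = {m0, m2, m3}; Z3 = {m0, m1, m2, m3}; fixed.
Sat(E[ack U (~ack & ~recv)]) = {m0, m1, m2, m3}
m5 ∉ Sat(E[ack U (~ack & ~recv)]) = {m0, m1, m2, m3}, so the formula does not hold at m5.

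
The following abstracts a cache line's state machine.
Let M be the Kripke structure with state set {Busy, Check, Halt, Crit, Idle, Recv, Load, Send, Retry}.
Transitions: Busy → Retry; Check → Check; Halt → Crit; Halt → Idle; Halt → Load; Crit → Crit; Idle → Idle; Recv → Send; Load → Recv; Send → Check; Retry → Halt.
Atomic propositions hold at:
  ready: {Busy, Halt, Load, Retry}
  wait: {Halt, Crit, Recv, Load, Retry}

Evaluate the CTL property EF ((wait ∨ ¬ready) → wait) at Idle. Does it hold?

Sat(¬ready) = {Check, Crit, Idle, Recv, Send}
Sat(wait ∨ ¬ready) = {Check, Halt, Crit, Idle, Recv, Load, Send, Retry}
Sat((wait ∨ ¬ready) → wait) = {Busy, Halt, Crit, Recv, Load, Retry}
EF ((wait ∨ ¬ready) → wait): least fixpoint, start Z0 = {Busy, Halt, Crit, Recv, Load, Retry}, add states with some successor in Z. Already a fixed point.
Sat(EF ((wait ∨ ¬ready) → wait)) = {Busy, Halt, Crit, Recv, Load, Retry}
Idle ∉ Sat(EF ((wait ∨ ¬ready) → wait)) = {Busy, Halt, Crit, Recv, Load, Retry}, so the formula does not hold at Idle.

No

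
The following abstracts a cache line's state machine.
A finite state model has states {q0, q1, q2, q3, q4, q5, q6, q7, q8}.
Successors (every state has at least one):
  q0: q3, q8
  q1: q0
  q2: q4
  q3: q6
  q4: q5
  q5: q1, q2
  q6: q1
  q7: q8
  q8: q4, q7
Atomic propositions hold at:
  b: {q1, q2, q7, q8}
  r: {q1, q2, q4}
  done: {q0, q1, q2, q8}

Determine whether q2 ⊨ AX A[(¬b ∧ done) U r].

Yes

Sat(¬b) = {q0, q3, q4, q5, q6}
Sat(¬b ∧ done) = {q0}
A[(¬b ∧ done) U r]: least fixpoint, start Z0 = Sat(r) = {q1, q2, q4}, add states in Sat(¬b ∧ done) with every successor in Z. Already a fixed point.
Sat(A[(¬b ∧ done) U r]) = {q1, q2, q4}
Sat(AX A[(¬b ∧ done) U r]) = {s : every successor in {q1, q2, q4}} = {q2, q5, q6}
q2 ∈ Sat(AX A[(¬b ∧ done) U r]) = {q2, q5, q6}, so the formula holds at q2.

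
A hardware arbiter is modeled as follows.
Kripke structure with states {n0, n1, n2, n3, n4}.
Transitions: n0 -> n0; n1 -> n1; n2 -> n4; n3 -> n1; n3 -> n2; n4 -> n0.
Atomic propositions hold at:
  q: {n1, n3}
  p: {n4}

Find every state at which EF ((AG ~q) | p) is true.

Sat(~q) = {n0, n2, n4}
AG ~q: greatest fixpoint, start Z0 = {n0, n2, n4}, keep only states in Sat with every successor in Z. Already a fixed point.
Sat(AG ~q) = {n0, n2, n4}
Sat((AG ~q) | p) = {n0, n2, n4}
EF ((AG ~q) | p): least fixpoint, start Z0 = {n0, n2, n4}, add states with some successor in Z. Z1 = {n0, n2, n3, n4}; fixed.
Sat(EF ((AG ~q) | p)) = {n0, n2, n3, n4}

{n0, n2, n3, n4}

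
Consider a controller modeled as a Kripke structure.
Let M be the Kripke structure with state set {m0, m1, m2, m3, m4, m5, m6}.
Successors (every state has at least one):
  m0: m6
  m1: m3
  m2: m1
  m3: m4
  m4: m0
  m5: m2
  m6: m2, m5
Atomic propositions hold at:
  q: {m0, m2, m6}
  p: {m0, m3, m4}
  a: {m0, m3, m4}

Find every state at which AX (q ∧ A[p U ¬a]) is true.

Sat(¬a) = {m1, m2, m5, m6}
A[p U ¬a]: least fixpoint, start Z0 = Sat(¬a) = {m1, m2, m5, m6}, add states in Sat(p) with every successor in Z. Z1 = {m0, m1, m2, m5, m6}; Z2 = {m0, m1, m2, m4, m5, m6}; Z3 = {m0, m1, m2, m3, m4, m5, m6}; fixed.
Sat(A[p U ¬a]) = {m0, m1, m2, m3, m4, m5, m6}
Sat(q ∧ A[p U ¬a]) = {m0, m2, m6}
Sat(AX (q ∧ A[p U ¬a])) = {s : every successor in {m0, m2, m6}} = {m0, m4, m5}

{m0, m4, m5}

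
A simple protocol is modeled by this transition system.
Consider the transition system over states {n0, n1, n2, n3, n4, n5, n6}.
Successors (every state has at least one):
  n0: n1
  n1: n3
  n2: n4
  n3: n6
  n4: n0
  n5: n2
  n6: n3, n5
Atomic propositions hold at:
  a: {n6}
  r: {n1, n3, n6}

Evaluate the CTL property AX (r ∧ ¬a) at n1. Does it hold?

Sat(¬a) = {n0, n1, n2, n3, n4, n5}
Sat(r ∧ ¬a) = {n1, n3}
Sat(AX (r ∧ ¬a)) = {s : every successor in {n1, n3}} = {n0, n1}
n1 ∈ Sat(AX (r ∧ ¬a)) = {n0, n1}, so the formula holds at n1.

Yes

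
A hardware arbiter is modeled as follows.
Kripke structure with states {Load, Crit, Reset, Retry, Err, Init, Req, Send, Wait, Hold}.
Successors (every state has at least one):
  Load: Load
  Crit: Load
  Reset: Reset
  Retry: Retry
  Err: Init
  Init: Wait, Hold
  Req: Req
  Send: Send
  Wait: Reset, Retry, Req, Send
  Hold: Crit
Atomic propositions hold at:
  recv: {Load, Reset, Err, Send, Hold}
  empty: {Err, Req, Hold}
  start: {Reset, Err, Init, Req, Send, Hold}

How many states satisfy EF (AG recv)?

8

AG recv: greatest fixpoint, start Z0 = {Load, Reset, Err, Send, Hold}, keep only states in Sat with every successor in Z. Z1 = {Load, Reset, Send}; fixed.
Sat(AG recv) = {Load, Reset, Send}
EF (AG recv): least fixpoint, start Z0 = {Load, Reset, Send}, add states with some successor in Z. Z1 = {Load, Crit, Reset, Send, Wait}; Z2 = {Load, Crit, Reset, Init, Send, Wait, Hold}; Z3 = {Load, Crit, Reset, Err, Init, Send, Wait, Hold}; fixed.
Sat(EF (AG recv)) = {Load, Crit, Reset, Err, Init, Send, Wait, Hold}
|Sat(EF (AG recv))| = |{Load, Crit, Reset, Err, Init, Send, Wait, Hold}| = 8.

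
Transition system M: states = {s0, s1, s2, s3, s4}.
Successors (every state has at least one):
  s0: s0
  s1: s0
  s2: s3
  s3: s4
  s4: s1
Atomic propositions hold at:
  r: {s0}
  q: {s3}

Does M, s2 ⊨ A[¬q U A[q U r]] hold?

No

Sat(¬q) = {s0, s1, s2, s4}
A[q U r]: least fixpoint, start Z0 = Sat(r) = {s0}, add states in Sat(q) with every successor in Z. Already a fixed point.
Sat(A[q U r]) = {s0}
A[¬q U A[q U r]]: least fixpoint, start Z0 = Sat(A[q U r]) = {s0}, add states in Sat(¬q) with every successor in Z. Z1 = {s0, s1}; Z2 = {s0, s1, s4}; fixed.
Sat(A[¬q U A[q U r]]) = {s0, s1, s4}
s2 ∉ Sat(A[¬q U A[q U r]]) = {s0, s1, s4}, so the formula does not hold at s2.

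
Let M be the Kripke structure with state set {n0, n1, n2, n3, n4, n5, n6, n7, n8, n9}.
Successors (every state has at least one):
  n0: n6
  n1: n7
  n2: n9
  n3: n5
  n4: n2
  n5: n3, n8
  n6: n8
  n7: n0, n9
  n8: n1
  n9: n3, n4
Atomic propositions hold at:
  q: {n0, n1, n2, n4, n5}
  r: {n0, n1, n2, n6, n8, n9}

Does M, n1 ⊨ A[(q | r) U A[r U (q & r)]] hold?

Yes

Sat(q | r) = {n0, n1, n2, n4, n5, n6, n8, n9}
Sat(q & r) = {n0, n1, n2}
A[r U (q & r)]: least fixpoint, start Z0 = Sat((q & r)) = {n0, n1, n2}, add states in Sat(r) with every successor in Z. Z1 = {n0, n1, n2, n8}; Z2 = {n0, n1, n2, n6, n8}; fixed.
Sat(A[r U (q & r)]) = {n0, n1, n2, n6, n8}
A[(q | r) U A[r U (q & r)]]: least fixpoint, start Z0 = Sat(A[r U (q & r)]) = {n0, n1, n2, n6, n8}, add states in Sat(q | r) with every successor in Z. Z1 = {n0, n1, n2, n4, n6, n8}; fixed.
Sat(A[(q | r) U A[r U (q & r)]]) = {n0, n1, n2, n4, n6, n8}
n1 ∈ Sat(A[(q | r) U A[r U (q & r)]]) = {n0, n1, n2, n4, n6, n8}, so the formula holds at n1.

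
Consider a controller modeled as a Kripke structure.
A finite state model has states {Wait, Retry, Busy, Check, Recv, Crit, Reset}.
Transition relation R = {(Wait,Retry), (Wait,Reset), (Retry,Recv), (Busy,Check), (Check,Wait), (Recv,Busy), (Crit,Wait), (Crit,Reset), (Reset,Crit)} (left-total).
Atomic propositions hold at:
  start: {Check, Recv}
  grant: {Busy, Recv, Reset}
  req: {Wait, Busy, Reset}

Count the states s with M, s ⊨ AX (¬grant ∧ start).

Sat(¬grant) = {Wait, Retry, Check, Crit}
Sat(¬grant ∧ start) = {Check}
Sat(AX (¬grant ∧ start)) = {s : every successor in {Check}} = {Busy}
|Sat(AX (¬grant ∧ start))| = |{Busy}| = 1.

1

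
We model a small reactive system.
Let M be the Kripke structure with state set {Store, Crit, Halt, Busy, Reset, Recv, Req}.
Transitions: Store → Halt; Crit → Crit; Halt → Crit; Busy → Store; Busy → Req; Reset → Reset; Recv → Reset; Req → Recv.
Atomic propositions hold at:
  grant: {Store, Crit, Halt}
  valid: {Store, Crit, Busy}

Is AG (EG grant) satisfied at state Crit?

EG grant: greatest fixpoint, start Z0 = {Store, Crit, Halt}, keep only states in Sat with some successor in Z. Already a fixed point.
Sat(EG grant) = {Store, Crit, Halt}
AG (EG grant): greatest fixpoint, start Z0 = {Store, Crit, Halt}, keep only states in Sat with every successor in Z. Already a fixed point.
Sat(AG (EG grant)) = {Store, Crit, Halt}
Crit ∈ Sat(AG (EG grant)) = {Store, Crit, Halt}, so the formula holds at Crit.

Yes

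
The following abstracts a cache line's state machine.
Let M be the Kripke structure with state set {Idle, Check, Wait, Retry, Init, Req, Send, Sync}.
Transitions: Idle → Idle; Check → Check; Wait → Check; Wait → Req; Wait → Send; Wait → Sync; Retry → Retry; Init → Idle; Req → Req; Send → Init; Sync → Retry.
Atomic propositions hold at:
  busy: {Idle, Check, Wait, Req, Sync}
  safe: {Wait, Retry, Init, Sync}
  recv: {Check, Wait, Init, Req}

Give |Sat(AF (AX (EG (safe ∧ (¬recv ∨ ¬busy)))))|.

2

Sat(¬recv) = {Idle, Retry, Send, Sync}
Sat(¬busy) = {Retry, Init, Send}
Sat(¬recv ∨ ¬busy) = {Idle, Retry, Init, Send, Sync}
Sat(safe ∧ (¬recv ∨ ¬busy)) = {Retry, Init, Sync}
EG (safe ∧ (¬recv ∨ ¬busy)): greatest fixpoint, start Z0 = {Retry, Init, Sync}, keep only states in Sat with some successor in Z. Z1 = {Retry, Sync}; fixed.
Sat(EG (safe ∧ (¬recv ∨ ¬busy))) = {Retry, Sync}
Sat(AX (EG (safe ∧ (¬recv ∨ ¬busy)))) = {s : every successor in {Retry, Sync}} = {Retry, Sync}
AF (AX (EG (safe ∧ (¬recv ∨ ¬busy)))): least fixpoint, start Z0 = {Retry, Sync}, add states with every successor in Z. Already a fixed point.
Sat(AF (AX (EG (safe ∧ (¬recv ∨ ¬busy))))) = {Retry, Sync}
|Sat(AF (AX (EG (safe ∧ (¬recv ∨ ¬busy)))))| = |{Retry, Sync}| = 2.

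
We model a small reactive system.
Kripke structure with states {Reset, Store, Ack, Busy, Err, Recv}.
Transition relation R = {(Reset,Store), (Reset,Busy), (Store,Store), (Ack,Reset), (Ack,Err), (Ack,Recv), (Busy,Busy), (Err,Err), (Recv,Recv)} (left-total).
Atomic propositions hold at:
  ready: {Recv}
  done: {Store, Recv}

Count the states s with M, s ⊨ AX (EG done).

2

EG done: greatest fixpoint, start Z0 = {Store, Recv}, keep only states in Sat with some successor in Z. Already a fixed point.
Sat(EG done) = {Store, Recv}
Sat(AX (EG done)) = {s : every successor in {Store, Recv}} = {Store, Recv}
|Sat(AX (EG done))| = |{Store, Recv}| = 2.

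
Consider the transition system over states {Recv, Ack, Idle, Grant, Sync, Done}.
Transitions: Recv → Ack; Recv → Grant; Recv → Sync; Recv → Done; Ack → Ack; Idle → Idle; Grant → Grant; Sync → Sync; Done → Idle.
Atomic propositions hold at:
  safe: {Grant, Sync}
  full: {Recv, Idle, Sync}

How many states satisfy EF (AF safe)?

AF safe: least fixpoint, start Z0 = {Grant, Sync}, add states with every successor in Z. Already a fixed point.
Sat(AF safe) = {Grant, Sync}
EF (AF safe): least fixpoint, start Z0 = {Grant, Sync}, add states with some successor in Z. Z1 = {Recv, Grant, Sync}; fixed.
Sat(EF (AF safe)) = {Recv, Grant, Sync}
|Sat(EF (AF safe))| = |{Recv, Grant, Sync}| = 3.

3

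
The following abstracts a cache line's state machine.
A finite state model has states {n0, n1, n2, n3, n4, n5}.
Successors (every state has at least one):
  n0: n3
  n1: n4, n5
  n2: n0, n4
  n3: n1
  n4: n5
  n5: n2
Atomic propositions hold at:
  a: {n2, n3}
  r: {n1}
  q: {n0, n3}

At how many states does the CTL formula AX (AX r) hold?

1

Sat(AX r) = {s : every successor in {n1}} = {n3}
Sat(AX (AX r)) = {s : every successor in {n3}} = {n0}
|Sat(AX (AX r))| = |{n0}| = 1.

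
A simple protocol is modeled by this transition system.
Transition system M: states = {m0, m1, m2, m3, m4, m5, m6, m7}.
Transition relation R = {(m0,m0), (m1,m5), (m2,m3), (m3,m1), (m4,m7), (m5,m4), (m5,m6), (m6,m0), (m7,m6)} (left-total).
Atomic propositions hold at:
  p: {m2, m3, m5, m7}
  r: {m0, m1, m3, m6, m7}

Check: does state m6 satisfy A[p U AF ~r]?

Sat(~r) = {m2, m4, m5}
AF ~r: least fixpoint, start Z0 = {m2, m4, m5}, add states with every successor in Z. Z1 = {m1, m2, m4, m5}; Z2 = {m1, m2, m3, m4, m5}; fixed.
Sat(AF ~r) = {m1, m2, m3, m4, m5}
A[p U AF ~r]: least fixpoint, start Z0 = Sat(AF ~r) = {m1, m2, m3, m4, m5}, add states in Sat(p) with every successor in Z. Already a fixed point.
Sat(A[p U AF ~r]) = {m1, m2, m3, m4, m5}
m6 ∉ Sat(A[p U AF ~r]) = {m1, m2, m3, m4, m5}, so the formula does not hold at m6.

No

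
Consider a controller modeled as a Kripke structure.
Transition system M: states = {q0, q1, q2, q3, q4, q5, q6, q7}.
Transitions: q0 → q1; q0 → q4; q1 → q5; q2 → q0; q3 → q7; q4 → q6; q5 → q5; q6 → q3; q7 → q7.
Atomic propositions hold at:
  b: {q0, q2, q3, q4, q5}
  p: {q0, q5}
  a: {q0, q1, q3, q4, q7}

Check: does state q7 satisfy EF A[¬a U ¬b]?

Yes

Sat(¬a) = {q2, q5, q6}
Sat(¬b) = {q1, q6, q7}
A[¬a U ¬b]: least fixpoint, start Z0 = Sat(¬b) = {q1, q6, q7}, add states in Sat(¬a) with every successor in Z. Already a fixed point.
Sat(A[¬a U ¬b]) = {q1, q6, q7}
EF A[¬a U ¬b]: least fixpoint, start Z0 = {q1, q6, q7}, add states with some successor in Z. Z1 = {q0, q1, q3, q4, q6, q7}; Z2 = {q0, q1, q2, q3, q4, q6, q7}; fixed.
Sat(EF A[¬a U ¬b]) = {q0, q1, q2, q3, q4, q6, q7}
q7 ∈ Sat(EF A[¬a U ¬b]) = {q0, q1, q2, q3, q4, q6, q7}, so the formula holds at q7.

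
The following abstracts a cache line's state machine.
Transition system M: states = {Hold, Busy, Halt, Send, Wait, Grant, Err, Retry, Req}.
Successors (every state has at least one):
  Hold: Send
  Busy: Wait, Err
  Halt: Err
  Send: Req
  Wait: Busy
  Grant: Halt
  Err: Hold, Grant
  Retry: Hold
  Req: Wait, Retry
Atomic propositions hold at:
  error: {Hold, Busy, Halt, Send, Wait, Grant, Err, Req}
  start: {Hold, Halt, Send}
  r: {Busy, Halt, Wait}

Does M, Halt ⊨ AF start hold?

Yes

AF start: least fixpoint, start Z0 = {Hold, Halt, Send}, add states with every successor in Z. Z1 = {Hold, Halt, Send, Grant, Retry}; Z2 = {Hold, Halt, Send, Grant, Err, Retry}; fixed.
Sat(AF start) = {Hold, Halt, Send, Grant, Err, Retry}
Halt ∈ Sat(AF start) = {Hold, Halt, Send, Grant, Err, Retry}, so the formula holds at Halt.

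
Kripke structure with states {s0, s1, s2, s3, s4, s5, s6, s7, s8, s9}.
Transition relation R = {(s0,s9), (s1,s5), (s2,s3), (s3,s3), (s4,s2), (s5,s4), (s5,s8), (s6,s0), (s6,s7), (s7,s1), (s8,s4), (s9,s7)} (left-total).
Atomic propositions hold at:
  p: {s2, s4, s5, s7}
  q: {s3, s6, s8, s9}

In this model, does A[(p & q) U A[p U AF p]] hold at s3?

Sat(p & q) = ∅
AF p: least fixpoint, start Z0 = {s2, s4, s5, s7}, add states with every successor in Z. Z1 = {s1, s2, s4, s5, s7, s8, s9}; Z2 = {s0, s1, s2, s4, s5, s7, s8, s9}; Z3 = {s0, s1, s2, s4, s5, s6, s7, s8, s9}; fixed.
Sat(AF p) = {s0, s1, s2, s4, s5, s6, s7, s8, s9}
A[p U AF p]: least fixpoint, start Z0 = Sat(AF p) = {s0, s1, s2, s4, s5, s6, s7, s8, s9}, add states in Sat(p) with every successor in Z. Already a fixed point.
Sat(A[p U AF p]) = {s0, s1, s2, s4, s5, s6, s7, s8, s9}
A[(p & q) U A[p U AF p]]: least fixpoint, start Z0 = Sat(A[p U AF p]) = {s0, s1, s2, s4, s5, s6, s7, s8, s9}, add states in Sat(p & q) with every successor in Z. Already a fixed point.
Sat(A[(p & q) U A[p U AF p]]) = {s0, s1, s2, s4, s5, s6, s7, s8, s9}
s3 ∉ Sat(A[(p & q) U A[p U AF p]]) = {s0, s1, s2, s4, s5, s6, s7, s8, s9}, so the formula does not hold at s3.

No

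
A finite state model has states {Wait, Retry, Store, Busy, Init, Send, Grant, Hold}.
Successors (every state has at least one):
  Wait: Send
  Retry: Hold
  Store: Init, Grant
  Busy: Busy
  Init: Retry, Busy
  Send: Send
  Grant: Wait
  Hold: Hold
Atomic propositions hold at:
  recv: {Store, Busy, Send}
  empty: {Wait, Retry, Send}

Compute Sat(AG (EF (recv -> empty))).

Sat(recv -> empty) = {Wait, Retry, Init, Send, Grant, Hold}
EF (recv -> empty): least fixpoint, start Z0 = {Wait, Retry, Init, Send, Grant, Hold}, add states with some successor in Z. Z1 = {Wait, Retry, Store, Init, Send, Grant, Hold}; fixed.
Sat(EF (recv -> empty)) = {Wait, Retry, Store, Init, Send, Grant, Hold}
AG (EF (recv -> empty)): greatest fixpoint, start Z0 = {Wait, Retry, Store, Init, Send, Grant, Hold}, keep only states in Sat with every successor in Z. Z1 = {Wait, Retry, Store, Send, Grant, Hold}; Z2 = {Wait, Retry, Send, Grant, Hold}; fixed.
Sat(AG (EF (recv -> empty))) = {Wait, Retry, Send, Grant, Hold}

{Wait, Retry, Send, Grant, Hold}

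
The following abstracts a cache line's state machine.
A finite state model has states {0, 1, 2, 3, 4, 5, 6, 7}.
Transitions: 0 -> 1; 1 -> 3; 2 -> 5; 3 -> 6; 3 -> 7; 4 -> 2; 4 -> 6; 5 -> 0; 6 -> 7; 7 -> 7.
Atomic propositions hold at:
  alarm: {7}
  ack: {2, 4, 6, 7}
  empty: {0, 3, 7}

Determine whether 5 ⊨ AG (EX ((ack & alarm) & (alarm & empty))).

No

Sat(ack & alarm) = {7}
Sat(alarm & empty) = {7}
Sat((ack & alarm) & (alarm & empty)) = {7}
Sat(EX ((ack & alarm) & (alarm & empty))) = {s : some successor in {7}} = {3, 6, 7}
AG (EX ((ack & alarm) & (alarm & empty))): greatest fixpoint, start Z0 = {3, 6, 7}, keep only states in Sat with every successor in Z. Already a fixed point.
Sat(AG (EX ((ack & alarm) & (alarm & empty)))) = {3, 6, 7}
5 ∉ Sat(AG (EX ((ack & alarm) & (alarm & empty)))) = {3, 6, 7}, so the formula does not hold at 5.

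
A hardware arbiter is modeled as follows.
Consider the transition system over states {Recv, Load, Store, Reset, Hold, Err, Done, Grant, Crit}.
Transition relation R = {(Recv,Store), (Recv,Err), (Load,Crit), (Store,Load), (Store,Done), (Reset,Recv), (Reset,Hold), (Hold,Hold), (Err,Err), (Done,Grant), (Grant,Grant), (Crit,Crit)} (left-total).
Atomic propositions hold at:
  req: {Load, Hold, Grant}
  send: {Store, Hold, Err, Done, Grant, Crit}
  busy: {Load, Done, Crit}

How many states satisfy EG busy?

2

EG busy: greatest fixpoint, start Z0 = {Load, Done, Crit}, keep only states in Sat with some successor in Z. Z1 = {Load, Crit}; fixed.
Sat(EG busy) = {Load, Crit}
|Sat(EG busy)| = |{Load, Crit}| = 2.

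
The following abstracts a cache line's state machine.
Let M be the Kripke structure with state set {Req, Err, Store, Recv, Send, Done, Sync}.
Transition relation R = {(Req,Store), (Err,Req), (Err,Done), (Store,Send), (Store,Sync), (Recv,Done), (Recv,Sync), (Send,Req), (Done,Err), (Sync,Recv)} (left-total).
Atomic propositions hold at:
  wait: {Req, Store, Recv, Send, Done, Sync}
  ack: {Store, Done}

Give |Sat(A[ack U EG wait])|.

EG wait: greatest fixpoint, start Z0 = {Req, Store, Recv, Send, Done, Sync}, keep only states in Sat with some successor in Z. Z1 = {Req, Store, Recv, Send, Sync}; fixed.
Sat(EG wait) = {Req, Store, Recv, Send, Sync}
A[ack U EG wait]: least fixpoint, start Z0 = Sat(EG wait) = {Req, Store, Recv, Send, Sync}, add states in Sat(ack) with every successor in Z. Already a fixed point.
Sat(A[ack U EG wait]) = {Req, Store, Recv, Send, Sync}
|Sat(A[ack U EG wait])| = |{Req, Store, Recv, Send, Sync}| = 5.

5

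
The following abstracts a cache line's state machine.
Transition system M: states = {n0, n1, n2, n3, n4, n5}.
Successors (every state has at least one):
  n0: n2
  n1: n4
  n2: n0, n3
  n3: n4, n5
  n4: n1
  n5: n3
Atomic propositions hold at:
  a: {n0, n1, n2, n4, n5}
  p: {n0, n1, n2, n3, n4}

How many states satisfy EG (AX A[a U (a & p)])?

Sat(a & p) = {n0, n1, n2, n4}
A[a U (a & p)]: least fixpoint, start Z0 = Sat((a & p)) = {n0, n1, n2, n4}, add states in Sat(a) with every successor in Z. Already a fixed point.
Sat(A[a U (a & p)]) = {n0, n1, n2, n4}
Sat(AX A[a U (a & p)]) = {s : every successor in {n0, n1, n2, n4}} = {n0, n1, n4}
EG (AX A[a U (a & p)]): greatest fixpoint, start Z0 = {n0, n1, n4}, keep only states in Sat with some successor in Z. Z1 = {n1, n4}; fixed.
Sat(EG (AX A[a U (a & p)])) = {n1, n4}
|Sat(EG (AX A[a U (a & p)]))| = |{n1, n4}| = 2.

2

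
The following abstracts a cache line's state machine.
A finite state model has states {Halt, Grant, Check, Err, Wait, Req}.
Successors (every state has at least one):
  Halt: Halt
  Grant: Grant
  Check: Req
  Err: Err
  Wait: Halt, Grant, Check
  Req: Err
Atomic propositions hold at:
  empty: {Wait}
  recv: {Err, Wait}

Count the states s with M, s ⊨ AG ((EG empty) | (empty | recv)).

EG empty: greatest fixpoint, start Z0 = {Wait}, keep only states in Sat with some successor in Z. Z1 = ∅; fixed.
Sat(EG empty) = ∅
Sat(empty | recv) = {Err, Wait}
Sat((EG empty) | (empty | recv)) = {Err, Wait}
AG ((EG empty) | (empty | recv)): greatest fixpoint, start Z0 = {Err, Wait}, keep only states in Sat with every successor in Z. Z1 = {Err}; fixed.
Sat(AG ((EG empty) | (empty | recv))) = {Err}
|Sat(AG ((EG empty) | (empty | recv)))| = |{Err}| = 1.

1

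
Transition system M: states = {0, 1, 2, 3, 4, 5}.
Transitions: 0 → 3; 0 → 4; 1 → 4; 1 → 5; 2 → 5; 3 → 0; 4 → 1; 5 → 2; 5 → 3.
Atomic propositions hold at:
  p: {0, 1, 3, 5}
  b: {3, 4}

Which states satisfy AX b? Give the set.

{0}

Sat(AX b) = {s : every successor in {3, 4}} = {0}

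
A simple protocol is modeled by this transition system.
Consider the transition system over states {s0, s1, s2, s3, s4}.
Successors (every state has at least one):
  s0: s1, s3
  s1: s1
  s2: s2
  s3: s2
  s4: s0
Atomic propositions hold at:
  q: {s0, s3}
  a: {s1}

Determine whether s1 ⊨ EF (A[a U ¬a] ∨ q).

Sat(¬a) = {s0, s2, s3, s4}
A[a U ¬a]: least fixpoint, start Z0 = Sat(¬a) = {s0, s2, s3, s4}, add states in Sat(a) with every successor in Z. Already a fixed point.
Sat(A[a U ¬a]) = {s0, s2, s3, s4}
Sat(A[a U ¬a] ∨ q) = {s0, s2, s3, s4}
EF (A[a U ¬a] ∨ q): least fixpoint, start Z0 = {s0, s2, s3, s4}, add states with some successor in Z. Already a fixed point.
Sat(EF (A[a U ¬a] ∨ q)) = {s0, s2, s3, s4}
s1 ∉ Sat(EF (A[a U ¬a] ∨ q)) = {s0, s2, s3, s4}, so the formula does not hold at s1.

No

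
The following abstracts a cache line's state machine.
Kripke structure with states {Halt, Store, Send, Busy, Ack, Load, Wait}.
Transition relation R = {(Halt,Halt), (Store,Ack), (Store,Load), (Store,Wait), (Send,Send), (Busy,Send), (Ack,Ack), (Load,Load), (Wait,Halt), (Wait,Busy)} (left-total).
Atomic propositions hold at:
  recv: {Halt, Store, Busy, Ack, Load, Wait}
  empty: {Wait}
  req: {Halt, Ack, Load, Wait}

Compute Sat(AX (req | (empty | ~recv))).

{Halt, Store, Send, Busy, Ack, Load}

Sat(~recv) = {Send}
Sat(empty | ~recv) = {Send, Wait}
Sat(req | (empty | ~recv)) = {Halt, Send, Ack, Load, Wait}
Sat(AX (req | (empty | ~recv))) = {s : every successor in {Halt, Send, Ack, Load, Wait}} = {Halt, Store, Send, Busy, Ack, Load}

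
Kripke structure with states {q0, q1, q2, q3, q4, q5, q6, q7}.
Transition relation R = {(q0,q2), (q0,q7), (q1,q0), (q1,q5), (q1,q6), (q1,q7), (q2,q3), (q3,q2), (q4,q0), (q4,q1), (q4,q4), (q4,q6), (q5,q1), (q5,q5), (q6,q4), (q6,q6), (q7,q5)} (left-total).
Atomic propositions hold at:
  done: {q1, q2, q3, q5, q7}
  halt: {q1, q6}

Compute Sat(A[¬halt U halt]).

Sat(¬halt) = {q0, q2, q3, q4, q5, q7}
A[¬halt U halt]: least fixpoint, start Z0 = Sat(halt) = {q1, q6}, add states in Sat(¬halt) with every successor in Z. Already a fixed point.
Sat(A[¬halt U halt]) = {q1, q6}

{q1, q6}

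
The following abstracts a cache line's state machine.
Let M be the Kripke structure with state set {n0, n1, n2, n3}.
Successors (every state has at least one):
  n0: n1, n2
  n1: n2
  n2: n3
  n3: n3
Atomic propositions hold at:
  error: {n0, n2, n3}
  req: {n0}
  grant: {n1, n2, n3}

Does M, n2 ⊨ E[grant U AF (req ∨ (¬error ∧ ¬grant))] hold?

Sat(¬error) = {n1}
Sat(¬grant) = {n0}
Sat(¬error ∧ ¬grant) = ∅
Sat(req ∨ (¬error ∧ ¬grant)) = {n0}
AF (req ∨ (¬error ∧ ¬grant)): least fixpoint, start Z0 = {n0}, add states with every successor in Z. Already a fixed point.
Sat(AF (req ∨ (¬error ∧ ¬grant))) = {n0}
E[grant U AF (req ∨ (¬error ∧ ¬grant))]: least fixpoint, start Z0 = Sat(AF (req ∨ (¬error ∧ ¬grant))) = {n0}, add states in Sat(grant) with some successor in Z. Already a fixed point.
Sat(E[grant U AF (req ∨ (¬error ∧ ¬grant))]) = {n0}
n2 ∉ Sat(E[grant U AF (req ∨ (¬error ∧ ¬grant))]) = {n0}, so the formula does not hold at n2.

No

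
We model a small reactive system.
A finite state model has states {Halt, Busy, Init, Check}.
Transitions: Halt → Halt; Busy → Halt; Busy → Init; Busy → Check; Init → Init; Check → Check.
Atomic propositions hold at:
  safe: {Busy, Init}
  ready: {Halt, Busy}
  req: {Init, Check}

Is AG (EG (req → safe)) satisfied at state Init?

Yes

Sat(req → safe) = {Halt, Busy, Init}
EG (req → safe): greatest fixpoint, start Z0 = {Halt, Busy, Init}, keep only states in Sat with some successor in Z. Already a fixed point.
Sat(EG (req → safe)) = {Halt, Busy, Init}
AG (EG (req → safe)): greatest fixpoint, start Z0 = {Halt, Busy, Init}, keep only states in Sat with every successor in Z. Z1 = {Halt, Init}; fixed.
Sat(AG (EG (req → safe))) = {Halt, Init}
Init ∈ Sat(AG (EG (req → safe))) = {Halt, Init}, so the formula holds at Init.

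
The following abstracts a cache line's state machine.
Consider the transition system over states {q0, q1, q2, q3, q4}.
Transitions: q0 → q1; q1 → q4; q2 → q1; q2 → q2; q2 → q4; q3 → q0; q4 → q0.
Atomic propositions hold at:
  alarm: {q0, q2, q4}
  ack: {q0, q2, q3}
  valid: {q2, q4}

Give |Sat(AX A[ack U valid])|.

A[ack U valid]: least fixpoint, start Z0 = Sat(valid) = {q2, q4}, add states in Sat(ack) with every successor in Z. Already a fixed point.
Sat(A[ack U valid]) = {q2, q4}
Sat(AX A[ack U valid]) = {s : every successor in {q2, q4}} = {q1}
|Sat(AX A[ack U valid])| = |{q1}| = 1.

1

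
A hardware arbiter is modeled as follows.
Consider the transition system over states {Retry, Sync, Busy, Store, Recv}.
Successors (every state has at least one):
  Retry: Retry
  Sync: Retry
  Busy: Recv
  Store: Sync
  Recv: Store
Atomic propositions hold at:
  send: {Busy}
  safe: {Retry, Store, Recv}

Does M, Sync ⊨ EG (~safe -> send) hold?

No

Sat(~safe) = {Sync, Busy}
Sat(~safe -> send) = {Retry, Busy, Store, Recv}
EG (~safe -> send): greatest fixpoint, start Z0 = {Retry, Busy, Store, Recv}, keep only states in Sat with some successor in Z. Z1 = {Retry, Busy, Recv}; Z2 = {Retry, Busy}; Z3 = {Retry}; fixed.
Sat(EG (~safe -> send)) = {Retry}
Sync ∉ Sat(EG (~safe -> send)) = {Retry}, so the formula does not hold at Sync.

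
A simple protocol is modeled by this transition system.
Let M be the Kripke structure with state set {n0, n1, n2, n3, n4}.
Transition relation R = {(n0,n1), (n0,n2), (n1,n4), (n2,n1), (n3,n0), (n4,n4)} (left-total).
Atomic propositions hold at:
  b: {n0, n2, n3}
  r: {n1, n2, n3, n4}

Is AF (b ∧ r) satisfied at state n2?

Sat(b ∧ r) = {n2, n3}
AF (b ∧ r): least fixpoint, start Z0 = {n2, n3}, add states with every successor in Z. Already a fixed point.
Sat(AF (b ∧ r)) = {n2, n3}
n2 ∈ Sat(AF (b ∧ r)) = {n2, n3}, so the formula holds at n2.

Yes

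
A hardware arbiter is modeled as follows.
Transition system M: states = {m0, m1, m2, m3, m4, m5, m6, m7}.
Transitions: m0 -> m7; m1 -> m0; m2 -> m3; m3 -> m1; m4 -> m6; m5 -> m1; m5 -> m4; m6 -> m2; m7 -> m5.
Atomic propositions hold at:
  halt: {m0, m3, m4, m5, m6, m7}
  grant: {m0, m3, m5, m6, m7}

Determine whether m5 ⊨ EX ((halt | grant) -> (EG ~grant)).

Yes

Sat(halt | grant) = {m0, m3, m4, m5, m6, m7}
Sat(~grant) = {m1, m2, m4}
EG ~grant: greatest fixpoint, start Z0 = {m1, m2, m4}, keep only states in Sat with some successor in Z. Z1 = ∅; fixed.
Sat(EG ~grant) = ∅
Sat((halt | grant) -> (EG ~grant)) = {m1, m2}
Sat(EX ((halt | grant) -> (EG ~grant))) = {s : some successor in {m1, m2}} = {m3, m5, m6}
m5 ∈ Sat(EX ((halt | grant) -> (EG ~grant))) = {m3, m5, m6}, so the formula holds at m5.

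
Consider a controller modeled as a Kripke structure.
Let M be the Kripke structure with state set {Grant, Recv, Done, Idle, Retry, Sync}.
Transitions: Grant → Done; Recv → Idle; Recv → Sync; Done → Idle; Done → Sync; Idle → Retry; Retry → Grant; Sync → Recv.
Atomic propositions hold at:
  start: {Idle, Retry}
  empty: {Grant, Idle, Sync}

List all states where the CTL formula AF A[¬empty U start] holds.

{Idle, Retry}

Sat(¬empty) = {Recv, Done, Retry}
A[¬empty U start]: least fixpoint, start Z0 = Sat(start) = {Idle, Retry}, add states in Sat(¬empty) with every successor in Z. Already a fixed point.
Sat(A[¬empty U start]) = {Idle, Retry}
AF A[¬empty U start]: least fixpoint, start Z0 = {Idle, Retry}, add states with every successor in Z. Already a fixed point.
Sat(AF A[¬empty U start]) = {Idle, Retry}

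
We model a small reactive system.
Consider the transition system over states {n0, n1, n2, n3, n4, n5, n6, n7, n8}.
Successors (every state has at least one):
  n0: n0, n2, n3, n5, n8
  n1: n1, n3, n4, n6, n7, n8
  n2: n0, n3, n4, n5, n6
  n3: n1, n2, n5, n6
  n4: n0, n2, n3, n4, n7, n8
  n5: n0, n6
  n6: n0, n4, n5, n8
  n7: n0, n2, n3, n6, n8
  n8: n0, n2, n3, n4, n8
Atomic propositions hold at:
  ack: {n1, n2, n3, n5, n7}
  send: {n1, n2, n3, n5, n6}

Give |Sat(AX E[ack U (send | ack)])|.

Sat(send | ack) = {n1, n2, n3, n5, n6, n7}
E[ack U (send | ack)]: least fixpoint, start Z0 = Sat((send | ack)) = {n1, n2, n3, n5, n6, n7}, add states in Sat(ack) with some successor in Z. Already a fixed point.
Sat(E[ack U (send | ack)]) = {n1, n2, n3, n5, n6, n7}
Sat(AX E[ack U (send | ack)]) = {s : every successor in {n1, n2, n3, n5, n6, n7}} = {n3}
|Sat(AX E[ack U (send | ack)])| = |{n3}| = 1.

1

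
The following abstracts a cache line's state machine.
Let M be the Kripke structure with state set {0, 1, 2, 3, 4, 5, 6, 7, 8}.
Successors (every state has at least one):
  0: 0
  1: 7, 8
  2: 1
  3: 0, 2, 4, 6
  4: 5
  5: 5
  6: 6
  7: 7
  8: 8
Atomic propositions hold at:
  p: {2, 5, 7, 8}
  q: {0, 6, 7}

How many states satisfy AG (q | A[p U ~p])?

Sat(~p) = {0, 1, 3, 4, 6}
A[p U ~p]: least fixpoint, start Z0 = Sat(~p) = {0, 1, 3, 4, 6}, add states in Sat(p) with every successor in Z. Z1 = {0, 1, 2, 3, 4, 6}; fixed.
Sat(A[p U ~p]) = {0, 1, 2, 3, 4, 6}
Sat(q | A[p U ~p]) = {0, 1, 2, 3, 4, 6, 7}
AG (q | A[p U ~p]): greatest fixpoint, start Z0 = {0, 1, 2, 3, 4, 6, 7}, keep only states in Sat with every successor in Z. Z1 = {0, 2, 3, 6, 7}; Z2 = {0, 6, 7}; fixed.
Sat(AG (q | A[p U ~p])) = {0, 6, 7}
|Sat(AG (q | A[p U ~p]))| = |{0, 6, 7}| = 3.

3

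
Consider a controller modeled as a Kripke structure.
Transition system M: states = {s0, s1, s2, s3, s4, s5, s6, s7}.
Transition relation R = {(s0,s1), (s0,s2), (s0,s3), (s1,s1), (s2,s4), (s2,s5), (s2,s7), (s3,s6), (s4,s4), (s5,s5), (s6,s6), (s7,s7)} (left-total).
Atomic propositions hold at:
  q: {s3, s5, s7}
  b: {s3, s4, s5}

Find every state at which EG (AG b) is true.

{s4, s5}

AG b: greatest fixpoint, start Z0 = {s3, s4, s5}, keep only states in Sat with every successor in Z. Z1 = {s4, s5}; fixed.
Sat(AG b) = {s4, s5}
EG (AG b): greatest fixpoint, start Z0 = {s4, s5}, keep only states in Sat with some successor in Z. Already a fixed point.
Sat(EG (AG b)) = {s4, s5}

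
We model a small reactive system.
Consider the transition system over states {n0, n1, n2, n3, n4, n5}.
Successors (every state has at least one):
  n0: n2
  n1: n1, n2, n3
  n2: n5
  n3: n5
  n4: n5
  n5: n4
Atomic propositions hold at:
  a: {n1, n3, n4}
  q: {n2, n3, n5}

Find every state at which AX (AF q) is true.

AF q: least fixpoint, start Z0 = {n2, n3, n5}, add states with every successor in Z. Z1 = {n0, n2, n3, n4, n5}; fixed.
Sat(AF q) = {n0, n2, n3, n4, n5}
Sat(AX (AF q)) = {s : every successor in {n0, n2, n3, n4, n5}} = {n0, n2, n3, n4, n5}

{n0, n2, n3, n4, n5}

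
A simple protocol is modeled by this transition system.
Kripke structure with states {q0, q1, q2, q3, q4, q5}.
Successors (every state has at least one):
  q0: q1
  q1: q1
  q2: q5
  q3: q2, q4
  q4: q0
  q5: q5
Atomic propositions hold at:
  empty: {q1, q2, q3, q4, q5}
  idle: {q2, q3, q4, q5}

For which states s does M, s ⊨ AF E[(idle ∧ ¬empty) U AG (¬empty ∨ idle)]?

{q2, q5}

Sat(¬empty) = {q0}
Sat(idle ∧ ¬empty) = ∅
Sat(¬empty ∨ idle) = {q0, q2, q3, q4, q5}
AG (¬empty ∨ idle): greatest fixpoint, start Z0 = {q0, q2, q3, q4, q5}, keep only states in Sat with every successor in Z. Z1 = {q2, q3, q4, q5}; Z2 = {q2, q3, q5}; Z3 = {q2, q5}; fixed.
Sat(AG (¬empty ∨ idle)) = {q2, q5}
E[(idle ∧ ¬empty) U AG (¬empty ∨ idle)]: least fixpoint, start Z0 = Sat(AG (¬empty ∨ idle)) = {q2, q5}, add states in Sat(idle ∧ ¬empty) with some successor in Z. Already a fixed point.
Sat(E[(idle ∧ ¬empty) U AG (¬empty ∨ idle)]) = {q2, q5}
AF E[(idle ∧ ¬empty) U AG (¬empty ∨ idle)]: least fixpoint, start Z0 = {q2, q5}, add states with every successor in Z. Already a fixed point.
Sat(AF E[(idle ∧ ¬empty) U AG (¬empty ∨ idle)]) = {q2, q5}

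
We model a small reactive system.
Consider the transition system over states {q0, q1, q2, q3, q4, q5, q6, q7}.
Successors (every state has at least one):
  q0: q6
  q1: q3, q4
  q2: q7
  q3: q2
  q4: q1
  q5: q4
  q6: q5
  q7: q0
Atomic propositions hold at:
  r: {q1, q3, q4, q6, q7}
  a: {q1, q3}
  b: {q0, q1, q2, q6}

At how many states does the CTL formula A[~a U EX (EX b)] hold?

Sat(~a) = {q0, q2, q4, q5, q6, q7}
Sat(EX b) = {s : some successor in {q0, q1, q2, q6}} = {q0, q3, q4, q7}
Sat(EX (EX b)) = {s : some successor in {q0, q3, q4, q7}} = {q1, q2, q5, q7}
A[~a U EX (EX b)]: least fixpoint, start Z0 = Sat(EX (EX b)) = {q1, q2, q5, q7}, add states in Sat(~a) with every successor in Z. Z1 = {q1, q2, q4, q5, q6, q7}; Z2 = {q0, q1, q2, q4, q5, q6, q7}; fixed.
Sat(A[~a U EX (EX b)]) = {q0, q1, q2, q4, q5, q6, q7}
|Sat(A[~a U EX (EX b)])| = |{q0, q1, q2, q4, q5, q6, q7}| = 7.

7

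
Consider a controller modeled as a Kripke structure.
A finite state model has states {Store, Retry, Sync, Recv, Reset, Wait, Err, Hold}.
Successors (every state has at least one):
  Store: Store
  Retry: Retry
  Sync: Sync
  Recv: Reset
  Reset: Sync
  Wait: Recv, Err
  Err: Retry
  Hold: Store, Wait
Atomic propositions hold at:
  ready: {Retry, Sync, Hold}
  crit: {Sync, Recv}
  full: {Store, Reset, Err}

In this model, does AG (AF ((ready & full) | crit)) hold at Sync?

Yes

Sat(ready & full) = ∅
Sat((ready & full) | crit) = {Sync, Recv}
AF ((ready & full) | crit): least fixpoint, start Z0 = {Sync, Recv}, add states with every successor in Z. Z1 = {Sync, Recv, Reset}; fixed.
Sat(AF ((ready & full) | crit)) = {Sync, Recv, Reset}
AG (AF ((ready & full) | crit)): greatest fixpoint, start Z0 = {Sync, Recv, Reset}, keep only states in Sat with every successor in Z. Already a fixed point.
Sat(AG (AF ((ready & full) | crit))) = {Sync, Recv, Reset}
Sync ∈ Sat(AG (AF ((ready & full) | crit))) = {Sync, Recv, Reset}, so the formula holds at Sync.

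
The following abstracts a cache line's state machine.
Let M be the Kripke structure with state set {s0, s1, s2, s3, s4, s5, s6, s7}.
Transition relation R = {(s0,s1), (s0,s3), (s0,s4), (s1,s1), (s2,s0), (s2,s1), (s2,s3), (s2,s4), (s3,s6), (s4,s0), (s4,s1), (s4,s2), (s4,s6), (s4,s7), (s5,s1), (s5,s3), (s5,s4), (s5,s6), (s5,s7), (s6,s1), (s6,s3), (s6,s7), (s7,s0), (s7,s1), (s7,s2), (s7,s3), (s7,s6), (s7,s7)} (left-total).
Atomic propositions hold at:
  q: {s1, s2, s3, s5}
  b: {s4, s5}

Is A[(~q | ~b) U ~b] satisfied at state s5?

No

Sat(~q) = {s0, s4, s6, s7}
Sat(~b) = {s0, s1, s2, s3, s6, s7}
Sat(~q | ~b) = {s0, s1, s2, s3, s4, s6, s7}
A[(~q | ~b) U ~b]: least fixpoint, start Z0 = Sat(~b) = {s0, s1, s2, s3, s6, s7}, add states in Sat(~q | ~b) with every successor in Z. Z1 = {s0, s1, s2, s3, s4, s6, s7}; fixed.
Sat(A[(~q | ~b) U ~b]) = {s0, s1, s2, s3, s4, s6, s7}
s5 ∉ Sat(A[(~q | ~b) U ~b]) = {s0, s1, s2, s3, s4, s6, s7}, so the formula does not hold at s5.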